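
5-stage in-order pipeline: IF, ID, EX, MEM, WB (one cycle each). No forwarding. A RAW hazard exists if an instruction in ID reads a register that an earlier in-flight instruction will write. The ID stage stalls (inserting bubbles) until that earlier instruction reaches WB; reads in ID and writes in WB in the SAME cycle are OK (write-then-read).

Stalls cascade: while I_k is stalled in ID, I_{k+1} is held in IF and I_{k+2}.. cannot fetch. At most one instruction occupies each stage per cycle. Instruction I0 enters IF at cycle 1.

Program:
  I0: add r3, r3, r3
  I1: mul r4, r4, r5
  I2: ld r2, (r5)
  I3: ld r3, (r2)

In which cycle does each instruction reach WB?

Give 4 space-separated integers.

Answer: 5 6 7 10

Derivation:
I0 add r3 <- r3,r3: IF@1 ID@2 stall=0 (-) EX@3 MEM@4 WB@5
I1 mul r4 <- r4,r5: IF@2 ID@3 stall=0 (-) EX@4 MEM@5 WB@6
I2 ld r2 <- r5: IF@3 ID@4 stall=0 (-) EX@5 MEM@6 WB@7
I3 ld r3 <- r2: IF@4 ID@5 stall=2 (RAW on I2.r2 (WB@7)) EX@8 MEM@9 WB@10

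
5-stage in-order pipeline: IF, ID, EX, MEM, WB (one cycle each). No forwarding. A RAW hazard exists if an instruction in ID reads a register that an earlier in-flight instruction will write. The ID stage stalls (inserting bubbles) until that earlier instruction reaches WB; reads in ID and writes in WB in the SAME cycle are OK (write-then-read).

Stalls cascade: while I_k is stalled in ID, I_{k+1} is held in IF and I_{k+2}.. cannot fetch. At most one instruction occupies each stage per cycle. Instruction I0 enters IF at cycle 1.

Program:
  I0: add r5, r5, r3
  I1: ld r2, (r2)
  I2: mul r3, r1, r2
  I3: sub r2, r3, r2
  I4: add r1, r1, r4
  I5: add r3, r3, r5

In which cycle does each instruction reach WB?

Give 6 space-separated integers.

I0 add r5 <- r5,r3: IF@1 ID@2 stall=0 (-) EX@3 MEM@4 WB@5
I1 ld r2 <- r2: IF@2 ID@3 stall=0 (-) EX@4 MEM@5 WB@6
I2 mul r3 <- r1,r2: IF@3 ID@4 stall=2 (RAW on I1.r2 (WB@6)) EX@7 MEM@8 WB@9
I3 sub r2 <- r3,r2: IF@4 ID@7 stall=2 (RAW on I2.r3 (WB@9)) EX@10 MEM@11 WB@12
I4 add r1 <- r1,r4: IF@7 ID@10 stall=0 (-) EX@11 MEM@12 WB@13
I5 add r3 <- r3,r5: IF@10 ID@11 stall=0 (-) EX@12 MEM@13 WB@14

Answer: 5 6 9 12 13 14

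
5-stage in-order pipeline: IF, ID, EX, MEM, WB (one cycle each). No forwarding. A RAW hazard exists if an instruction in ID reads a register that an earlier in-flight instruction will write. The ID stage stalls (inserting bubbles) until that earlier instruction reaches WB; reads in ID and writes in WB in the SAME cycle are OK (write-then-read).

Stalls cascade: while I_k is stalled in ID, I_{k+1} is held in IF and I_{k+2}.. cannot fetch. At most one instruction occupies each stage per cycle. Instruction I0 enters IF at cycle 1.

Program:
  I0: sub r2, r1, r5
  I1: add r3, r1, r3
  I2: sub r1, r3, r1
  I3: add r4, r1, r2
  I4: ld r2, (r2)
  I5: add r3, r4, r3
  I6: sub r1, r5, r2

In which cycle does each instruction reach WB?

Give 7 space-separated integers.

Answer: 5 6 9 12 13 15 16

Derivation:
I0 sub r2 <- r1,r5: IF@1 ID@2 stall=0 (-) EX@3 MEM@4 WB@5
I1 add r3 <- r1,r3: IF@2 ID@3 stall=0 (-) EX@4 MEM@5 WB@6
I2 sub r1 <- r3,r1: IF@3 ID@4 stall=2 (RAW on I1.r3 (WB@6)) EX@7 MEM@8 WB@9
I3 add r4 <- r1,r2: IF@4 ID@7 stall=2 (RAW on I2.r1 (WB@9)) EX@10 MEM@11 WB@12
I4 ld r2 <- r2: IF@7 ID@10 stall=0 (-) EX@11 MEM@12 WB@13
I5 add r3 <- r4,r3: IF@10 ID@11 stall=1 (RAW on I3.r4 (WB@12)) EX@13 MEM@14 WB@15
I6 sub r1 <- r5,r2: IF@11 ID@13 stall=0 (-) EX@14 MEM@15 WB@16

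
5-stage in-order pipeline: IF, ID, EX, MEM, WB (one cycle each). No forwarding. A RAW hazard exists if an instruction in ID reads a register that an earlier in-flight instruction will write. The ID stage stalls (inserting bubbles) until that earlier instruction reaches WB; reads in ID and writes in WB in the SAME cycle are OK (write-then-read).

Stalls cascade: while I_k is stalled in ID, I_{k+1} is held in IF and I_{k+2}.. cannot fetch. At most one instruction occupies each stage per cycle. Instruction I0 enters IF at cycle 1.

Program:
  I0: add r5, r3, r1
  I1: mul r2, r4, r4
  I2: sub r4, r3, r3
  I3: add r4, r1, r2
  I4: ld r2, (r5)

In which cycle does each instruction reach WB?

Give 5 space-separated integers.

I0 add r5 <- r3,r1: IF@1 ID@2 stall=0 (-) EX@3 MEM@4 WB@5
I1 mul r2 <- r4,r4: IF@2 ID@3 stall=0 (-) EX@4 MEM@5 WB@6
I2 sub r4 <- r3,r3: IF@3 ID@4 stall=0 (-) EX@5 MEM@6 WB@7
I3 add r4 <- r1,r2: IF@4 ID@5 stall=1 (RAW on I1.r2 (WB@6)) EX@7 MEM@8 WB@9
I4 ld r2 <- r5: IF@5 ID@7 stall=0 (-) EX@8 MEM@9 WB@10

Answer: 5 6 7 9 10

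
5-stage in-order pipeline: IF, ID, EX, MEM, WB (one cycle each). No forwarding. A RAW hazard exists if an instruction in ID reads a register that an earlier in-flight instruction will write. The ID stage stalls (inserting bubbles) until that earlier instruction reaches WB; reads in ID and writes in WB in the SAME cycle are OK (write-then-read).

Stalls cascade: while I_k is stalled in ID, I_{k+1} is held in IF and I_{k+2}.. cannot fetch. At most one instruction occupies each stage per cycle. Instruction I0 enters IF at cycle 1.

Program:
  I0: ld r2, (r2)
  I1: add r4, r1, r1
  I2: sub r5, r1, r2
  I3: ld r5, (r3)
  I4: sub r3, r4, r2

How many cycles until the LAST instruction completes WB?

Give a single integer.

I0 ld r2 <- r2: IF@1 ID@2 stall=0 (-) EX@3 MEM@4 WB@5
I1 add r4 <- r1,r1: IF@2 ID@3 stall=0 (-) EX@4 MEM@5 WB@6
I2 sub r5 <- r1,r2: IF@3 ID@4 stall=1 (RAW on I0.r2 (WB@5)) EX@6 MEM@7 WB@8
I3 ld r5 <- r3: IF@4 ID@6 stall=0 (-) EX@7 MEM@8 WB@9
I4 sub r3 <- r4,r2: IF@6 ID@7 stall=0 (-) EX@8 MEM@9 WB@10

Answer: 10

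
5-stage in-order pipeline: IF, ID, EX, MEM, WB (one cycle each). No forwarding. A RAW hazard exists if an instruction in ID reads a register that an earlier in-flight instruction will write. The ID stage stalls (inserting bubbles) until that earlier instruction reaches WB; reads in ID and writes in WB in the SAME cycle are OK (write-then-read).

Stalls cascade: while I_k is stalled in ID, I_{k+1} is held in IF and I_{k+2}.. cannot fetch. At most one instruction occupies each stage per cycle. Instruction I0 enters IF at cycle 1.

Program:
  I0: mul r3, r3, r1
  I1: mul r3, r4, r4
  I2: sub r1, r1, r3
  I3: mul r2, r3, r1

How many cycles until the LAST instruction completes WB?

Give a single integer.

I0 mul r3 <- r3,r1: IF@1 ID@2 stall=0 (-) EX@3 MEM@4 WB@5
I1 mul r3 <- r4,r4: IF@2 ID@3 stall=0 (-) EX@4 MEM@5 WB@6
I2 sub r1 <- r1,r3: IF@3 ID@4 stall=2 (RAW on I1.r3 (WB@6)) EX@7 MEM@8 WB@9
I3 mul r2 <- r3,r1: IF@4 ID@7 stall=2 (RAW on I2.r1 (WB@9)) EX@10 MEM@11 WB@12

Answer: 12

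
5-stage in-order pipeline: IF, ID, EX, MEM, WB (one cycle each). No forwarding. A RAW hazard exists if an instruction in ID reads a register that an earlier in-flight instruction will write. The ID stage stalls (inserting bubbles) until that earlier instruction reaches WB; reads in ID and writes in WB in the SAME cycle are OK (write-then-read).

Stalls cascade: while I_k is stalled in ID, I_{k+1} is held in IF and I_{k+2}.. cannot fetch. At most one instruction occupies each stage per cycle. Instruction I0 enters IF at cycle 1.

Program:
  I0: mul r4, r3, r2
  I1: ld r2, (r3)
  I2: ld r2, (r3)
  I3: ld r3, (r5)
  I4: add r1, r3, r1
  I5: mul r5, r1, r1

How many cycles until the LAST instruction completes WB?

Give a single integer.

Answer: 14

Derivation:
I0 mul r4 <- r3,r2: IF@1 ID@2 stall=0 (-) EX@3 MEM@4 WB@5
I1 ld r2 <- r3: IF@2 ID@3 stall=0 (-) EX@4 MEM@5 WB@6
I2 ld r2 <- r3: IF@3 ID@4 stall=0 (-) EX@5 MEM@6 WB@7
I3 ld r3 <- r5: IF@4 ID@5 stall=0 (-) EX@6 MEM@7 WB@8
I4 add r1 <- r3,r1: IF@5 ID@6 stall=2 (RAW on I3.r3 (WB@8)) EX@9 MEM@10 WB@11
I5 mul r5 <- r1,r1: IF@6 ID@9 stall=2 (RAW on I4.r1 (WB@11)) EX@12 MEM@13 WB@14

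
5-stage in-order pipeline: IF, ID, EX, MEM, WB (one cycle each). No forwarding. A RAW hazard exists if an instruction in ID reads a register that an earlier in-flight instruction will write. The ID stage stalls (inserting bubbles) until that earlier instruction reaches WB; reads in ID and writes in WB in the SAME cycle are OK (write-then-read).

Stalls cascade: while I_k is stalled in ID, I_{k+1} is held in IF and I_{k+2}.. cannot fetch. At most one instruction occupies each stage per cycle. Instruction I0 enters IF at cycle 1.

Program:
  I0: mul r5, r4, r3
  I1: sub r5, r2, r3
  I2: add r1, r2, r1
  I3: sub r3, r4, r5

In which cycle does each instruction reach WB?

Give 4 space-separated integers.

Answer: 5 6 7 9

Derivation:
I0 mul r5 <- r4,r3: IF@1 ID@2 stall=0 (-) EX@3 MEM@4 WB@5
I1 sub r5 <- r2,r3: IF@2 ID@3 stall=0 (-) EX@4 MEM@5 WB@6
I2 add r1 <- r2,r1: IF@3 ID@4 stall=0 (-) EX@5 MEM@6 WB@7
I3 sub r3 <- r4,r5: IF@4 ID@5 stall=1 (RAW on I1.r5 (WB@6)) EX@7 MEM@8 WB@9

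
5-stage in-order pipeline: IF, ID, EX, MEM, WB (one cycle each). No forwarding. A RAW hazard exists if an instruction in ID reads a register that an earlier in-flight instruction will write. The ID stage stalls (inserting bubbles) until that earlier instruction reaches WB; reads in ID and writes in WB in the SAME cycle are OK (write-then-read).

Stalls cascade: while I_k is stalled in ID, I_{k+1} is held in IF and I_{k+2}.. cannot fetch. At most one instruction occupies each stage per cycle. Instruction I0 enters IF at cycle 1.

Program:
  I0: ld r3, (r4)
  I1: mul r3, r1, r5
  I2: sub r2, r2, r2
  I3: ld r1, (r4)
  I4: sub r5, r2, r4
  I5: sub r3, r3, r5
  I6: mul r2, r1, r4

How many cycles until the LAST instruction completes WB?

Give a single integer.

I0 ld r3 <- r4: IF@1 ID@2 stall=0 (-) EX@3 MEM@4 WB@5
I1 mul r3 <- r1,r5: IF@2 ID@3 stall=0 (-) EX@4 MEM@5 WB@6
I2 sub r2 <- r2,r2: IF@3 ID@4 stall=0 (-) EX@5 MEM@6 WB@7
I3 ld r1 <- r4: IF@4 ID@5 stall=0 (-) EX@6 MEM@7 WB@8
I4 sub r5 <- r2,r4: IF@5 ID@6 stall=1 (RAW on I2.r2 (WB@7)) EX@8 MEM@9 WB@10
I5 sub r3 <- r3,r5: IF@6 ID@8 stall=2 (RAW on I4.r5 (WB@10)) EX@11 MEM@12 WB@13
I6 mul r2 <- r1,r4: IF@8 ID@11 stall=0 (-) EX@12 MEM@13 WB@14

Answer: 14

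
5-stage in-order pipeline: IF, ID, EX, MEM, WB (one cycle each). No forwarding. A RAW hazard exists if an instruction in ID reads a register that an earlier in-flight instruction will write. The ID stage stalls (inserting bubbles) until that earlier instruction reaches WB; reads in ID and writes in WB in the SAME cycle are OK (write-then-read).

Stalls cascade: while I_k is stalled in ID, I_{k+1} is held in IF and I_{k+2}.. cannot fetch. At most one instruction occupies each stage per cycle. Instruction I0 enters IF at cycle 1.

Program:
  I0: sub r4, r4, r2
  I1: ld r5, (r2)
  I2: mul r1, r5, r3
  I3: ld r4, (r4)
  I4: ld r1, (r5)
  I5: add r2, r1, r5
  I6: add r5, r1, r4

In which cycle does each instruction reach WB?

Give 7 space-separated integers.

Answer: 5 6 9 10 11 14 15

Derivation:
I0 sub r4 <- r4,r2: IF@1 ID@2 stall=0 (-) EX@3 MEM@4 WB@5
I1 ld r5 <- r2: IF@2 ID@3 stall=0 (-) EX@4 MEM@5 WB@6
I2 mul r1 <- r5,r3: IF@3 ID@4 stall=2 (RAW on I1.r5 (WB@6)) EX@7 MEM@8 WB@9
I3 ld r4 <- r4: IF@4 ID@7 stall=0 (-) EX@8 MEM@9 WB@10
I4 ld r1 <- r5: IF@7 ID@8 stall=0 (-) EX@9 MEM@10 WB@11
I5 add r2 <- r1,r5: IF@8 ID@9 stall=2 (RAW on I4.r1 (WB@11)) EX@12 MEM@13 WB@14
I6 add r5 <- r1,r4: IF@9 ID@12 stall=0 (-) EX@13 MEM@14 WB@15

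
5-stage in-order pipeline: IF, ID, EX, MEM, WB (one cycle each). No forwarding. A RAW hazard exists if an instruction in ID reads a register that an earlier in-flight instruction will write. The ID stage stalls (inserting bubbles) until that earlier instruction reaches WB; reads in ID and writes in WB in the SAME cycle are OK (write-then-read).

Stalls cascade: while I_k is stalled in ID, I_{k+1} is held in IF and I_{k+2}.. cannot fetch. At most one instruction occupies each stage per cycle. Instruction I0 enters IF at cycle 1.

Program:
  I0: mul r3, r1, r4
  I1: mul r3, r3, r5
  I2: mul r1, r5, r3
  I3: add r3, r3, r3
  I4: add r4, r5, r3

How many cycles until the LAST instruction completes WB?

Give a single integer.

I0 mul r3 <- r1,r4: IF@1 ID@2 stall=0 (-) EX@3 MEM@4 WB@5
I1 mul r3 <- r3,r5: IF@2 ID@3 stall=2 (RAW on I0.r3 (WB@5)) EX@6 MEM@7 WB@8
I2 mul r1 <- r5,r3: IF@3 ID@6 stall=2 (RAW on I1.r3 (WB@8)) EX@9 MEM@10 WB@11
I3 add r3 <- r3,r3: IF@6 ID@9 stall=0 (-) EX@10 MEM@11 WB@12
I4 add r4 <- r5,r3: IF@9 ID@10 stall=2 (RAW on I3.r3 (WB@12)) EX@13 MEM@14 WB@15

Answer: 15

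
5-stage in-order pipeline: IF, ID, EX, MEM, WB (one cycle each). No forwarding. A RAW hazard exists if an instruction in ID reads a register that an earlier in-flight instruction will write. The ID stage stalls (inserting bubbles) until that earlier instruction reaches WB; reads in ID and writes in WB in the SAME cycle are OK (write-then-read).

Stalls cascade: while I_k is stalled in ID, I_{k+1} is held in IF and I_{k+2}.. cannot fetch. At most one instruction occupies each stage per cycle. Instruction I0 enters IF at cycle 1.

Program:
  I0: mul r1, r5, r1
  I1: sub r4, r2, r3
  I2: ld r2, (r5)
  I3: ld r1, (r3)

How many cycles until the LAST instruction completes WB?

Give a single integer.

I0 mul r1 <- r5,r1: IF@1 ID@2 stall=0 (-) EX@3 MEM@4 WB@5
I1 sub r4 <- r2,r3: IF@2 ID@3 stall=0 (-) EX@4 MEM@5 WB@6
I2 ld r2 <- r5: IF@3 ID@4 stall=0 (-) EX@5 MEM@6 WB@7
I3 ld r1 <- r3: IF@4 ID@5 stall=0 (-) EX@6 MEM@7 WB@8

Answer: 8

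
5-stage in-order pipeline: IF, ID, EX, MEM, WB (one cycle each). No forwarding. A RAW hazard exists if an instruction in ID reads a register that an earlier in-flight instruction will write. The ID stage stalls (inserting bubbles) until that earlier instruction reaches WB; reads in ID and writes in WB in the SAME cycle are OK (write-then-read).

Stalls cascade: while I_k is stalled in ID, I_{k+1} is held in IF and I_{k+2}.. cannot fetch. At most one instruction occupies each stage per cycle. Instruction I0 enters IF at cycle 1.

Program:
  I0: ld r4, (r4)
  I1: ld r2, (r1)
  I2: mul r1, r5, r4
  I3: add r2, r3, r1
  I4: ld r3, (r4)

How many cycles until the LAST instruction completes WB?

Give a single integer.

I0 ld r4 <- r4: IF@1 ID@2 stall=0 (-) EX@3 MEM@4 WB@5
I1 ld r2 <- r1: IF@2 ID@3 stall=0 (-) EX@4 MEM@5 WB@6
I2 mul r1 <- r5,r4: IF@3 ID@4 stall=1 (RAW on I0.r4 (WB@5)) EX@6 MEM@7 WB@8
I3 add r2 <- r3,r1: IF@4 ID@6 stall=2 (RAW on I2.r1 (WB@8)) EX@9 MEM@10 WB@11
I4 ld r3 <- r4: IF@6 ID@9 stall=0 (-) EX@10 MEM@11 WB@12

Answer: 12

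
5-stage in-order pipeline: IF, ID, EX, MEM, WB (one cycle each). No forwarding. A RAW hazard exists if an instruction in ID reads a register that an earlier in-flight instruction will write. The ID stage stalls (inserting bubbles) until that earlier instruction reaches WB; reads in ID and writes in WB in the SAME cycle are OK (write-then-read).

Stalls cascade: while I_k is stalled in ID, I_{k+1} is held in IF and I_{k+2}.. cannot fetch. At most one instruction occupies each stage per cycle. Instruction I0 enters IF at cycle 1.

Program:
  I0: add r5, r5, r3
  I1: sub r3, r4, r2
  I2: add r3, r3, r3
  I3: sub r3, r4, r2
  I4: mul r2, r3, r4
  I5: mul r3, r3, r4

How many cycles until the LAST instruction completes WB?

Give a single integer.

Answer: 14

Derivation:
I0 add r5 <- r5,r3: IF@1 ID@2 stall=0 (-) EX@3 MEM@4 WB@5
I1 sub r3 <- r4,r2: IF@2 ID@3 stall=0 (-) EX@4 MEM@5 WB@6
I2 add r3 <- r3,r3: IF@3 ID@4 stall=2 (RAW on I1.r3 (WB@6)) EX@7 MEM@8 WB@9
I3 sub r3 <- r4,r2: IF@4 ID@7 stall=0 (-) EX@8 MEM@9 WB@10
I4 mul r2 <- r3,r4: IF@7 ID@8 stall=2 (RAW on I3.r3 (WB@10)) EX@11 MEM@12 WB@13
I5 mul r3 <- r3,r4: IF@8 ID@11 stall=0 (-) EX@12 MEM@13 WB@14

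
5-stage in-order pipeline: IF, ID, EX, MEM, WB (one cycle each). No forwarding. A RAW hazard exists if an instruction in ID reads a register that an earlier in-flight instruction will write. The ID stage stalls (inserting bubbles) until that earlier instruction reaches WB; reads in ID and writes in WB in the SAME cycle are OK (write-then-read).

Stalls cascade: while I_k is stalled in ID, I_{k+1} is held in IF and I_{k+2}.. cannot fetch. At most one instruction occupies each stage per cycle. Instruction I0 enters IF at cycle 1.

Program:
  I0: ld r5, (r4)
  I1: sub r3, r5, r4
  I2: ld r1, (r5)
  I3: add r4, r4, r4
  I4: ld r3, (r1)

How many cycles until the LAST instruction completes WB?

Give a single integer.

I0 ld r5 <- r4: IF@1 ID@2 stall=0 (-) EX@3 MEM@4 WB@5
I1 sub r3 <- r5,r4: IF@2 ID@3 stall=2 (RAW on I0.r5 (WB@5)) EX@6 MEM@7 WB@8
I2 ld r1 <- r5: IF@3 ID@6 stall=0 (-) EX@7 MEM@8 WB@9
I3 add r4 <- r4,r4: IF@6 ID@7 stall=0 (-) EX@8 MEM@9 WB@10
I4 ld r3 <- r1: IF@7 ID@8 stall=1 (RAW on I2.r1 (WB@9)) EX@10 MEM@11 WB@12

Answer: 12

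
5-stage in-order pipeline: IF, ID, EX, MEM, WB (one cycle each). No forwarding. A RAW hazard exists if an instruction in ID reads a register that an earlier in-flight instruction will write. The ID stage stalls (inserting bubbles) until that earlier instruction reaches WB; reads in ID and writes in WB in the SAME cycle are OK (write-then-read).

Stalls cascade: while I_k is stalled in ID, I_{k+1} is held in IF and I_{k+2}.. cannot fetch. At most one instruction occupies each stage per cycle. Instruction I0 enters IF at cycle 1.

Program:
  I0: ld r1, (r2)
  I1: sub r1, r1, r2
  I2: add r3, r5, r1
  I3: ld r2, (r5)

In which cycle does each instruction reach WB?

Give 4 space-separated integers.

I0 ld r1 <- r2: IF@1 ID@2 stall=0 (-) EX@3 MEM@4 WB@5
I1 sub r1 <- r1,r2: IF@2 ID@3 stall=2 (RAW on I0.r1 (WB@5)) EX@6 MEM@7 WB@8
I2 add r3 <- r5,r1: IF@3 ID@6 stall=2 (RAW on I1.r1 (WB@8)) EX@9 MEM@10 WB@11
I3 ld r2 <- r5: IF@6 ID@9 stall=0 (-) EX@10 MEM@11 WB@12

Answer: 5 8 11 12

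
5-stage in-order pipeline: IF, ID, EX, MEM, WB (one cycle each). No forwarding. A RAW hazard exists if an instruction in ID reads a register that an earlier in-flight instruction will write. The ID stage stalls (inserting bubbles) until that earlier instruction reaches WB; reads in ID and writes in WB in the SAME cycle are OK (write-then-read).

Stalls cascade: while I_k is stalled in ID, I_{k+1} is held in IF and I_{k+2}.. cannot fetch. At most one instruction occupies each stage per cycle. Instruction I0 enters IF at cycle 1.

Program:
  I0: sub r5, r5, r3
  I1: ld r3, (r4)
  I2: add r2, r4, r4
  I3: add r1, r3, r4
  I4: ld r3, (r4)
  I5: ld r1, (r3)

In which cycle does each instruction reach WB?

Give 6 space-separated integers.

I0 sub r5 <- r5,r3: IF@1 ID@2 stall=0 (-) EX@3 MEM@4 WB@5
I1 ld r3 <- r4: IF@2 ID@3 stall=0 (-) EX@4 MEM@5 WB@6
I2 add r2 <- r4,r4: IF@3 ID@4 stall=0 (-) EX@5 MEM@6 WB@7
I3 add r1 <- r3,r4: IF@4 ID@5 stall=1 (RAW on I1.r3 (WB@6)) EX@7 MEM@8 WB@9
I4 ld r3 <- r4: IF@5 ID@7 stall=0 (-) EX@8 MEM@9 WB@10
I5 ld r1 <- r3: IF@7 ID@8 stall=2 (RAW on I4.r3 (WB@10)) EX@11 MEM@12 WB@13

Answer: 5 6 7 9 10 13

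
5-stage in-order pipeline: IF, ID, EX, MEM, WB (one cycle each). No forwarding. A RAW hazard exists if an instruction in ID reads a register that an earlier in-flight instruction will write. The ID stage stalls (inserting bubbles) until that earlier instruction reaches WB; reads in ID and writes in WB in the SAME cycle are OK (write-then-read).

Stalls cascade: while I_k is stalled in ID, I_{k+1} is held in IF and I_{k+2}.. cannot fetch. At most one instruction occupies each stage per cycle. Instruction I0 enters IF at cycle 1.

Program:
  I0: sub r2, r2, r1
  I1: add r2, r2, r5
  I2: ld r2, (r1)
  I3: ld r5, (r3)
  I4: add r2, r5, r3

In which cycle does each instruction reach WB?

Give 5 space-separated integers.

I0 sub r2 <- r2,r1: IF@1 ID@2 stall=0 (-) EX@3 MEM@4 WB@5
I1 add r2 <- r2,r5: IF@2 ID@3 stall=2 (RAW on I0.r2 (WB@5)) EX@6 MEM@7 WB@8
I2 ld r2 <- r1: IF@3 ID@6 stall=0 (-) EX@7 MEM@8 WB@9
I3 ld r5 <- r3: IF@6 ID@7 stall=0 (-) EX@8 MEM@9 WB@10
I4 add r2 <- r5,r3: IF@7 ID@8 stall=2 (RAW on I3.r5 (WB@10)) EX@11 MEM@12 WB@13

Answer: 5 8 9 10 13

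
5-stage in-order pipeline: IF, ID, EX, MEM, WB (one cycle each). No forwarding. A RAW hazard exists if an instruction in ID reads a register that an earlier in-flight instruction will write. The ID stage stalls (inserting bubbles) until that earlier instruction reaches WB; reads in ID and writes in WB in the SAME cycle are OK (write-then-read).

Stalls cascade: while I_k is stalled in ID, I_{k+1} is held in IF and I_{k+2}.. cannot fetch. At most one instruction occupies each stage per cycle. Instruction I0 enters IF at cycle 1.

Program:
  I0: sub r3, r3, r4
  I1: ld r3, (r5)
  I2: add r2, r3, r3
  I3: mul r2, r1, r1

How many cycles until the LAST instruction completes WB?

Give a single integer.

I0 sub r3 <- r3,r4: IF@1 ID@2 stall=0 (-) EX@3 MEM@4 WB@5
I1 ld r3 <- r5: IF@2 ID@3 stall=0 (-) EX@4 MEM@5 WB@6
I2 add r2 <- r3,r3: IF@3 ID@4 stall=2 (RAW on I1.r3 (WB@6)) EX@7 MEM@8 WB@9
I3 mul r2 <- r1,r1: IF@4 ID@7 stall=0 (-) EX@8 MEM@9 WB@10

Answer: 10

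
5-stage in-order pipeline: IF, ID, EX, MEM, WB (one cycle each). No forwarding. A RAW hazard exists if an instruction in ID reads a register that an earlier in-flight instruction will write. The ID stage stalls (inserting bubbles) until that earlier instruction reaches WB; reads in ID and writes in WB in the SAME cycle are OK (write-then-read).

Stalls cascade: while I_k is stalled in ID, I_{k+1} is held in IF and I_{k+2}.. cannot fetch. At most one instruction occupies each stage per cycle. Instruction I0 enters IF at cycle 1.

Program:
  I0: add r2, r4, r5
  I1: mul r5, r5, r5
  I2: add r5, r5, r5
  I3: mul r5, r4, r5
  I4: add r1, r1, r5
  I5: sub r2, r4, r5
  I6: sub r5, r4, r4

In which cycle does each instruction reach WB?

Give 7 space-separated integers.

Answer: 5 6 9 12 15 16 17

Derivation:
I0 add r2 <- r4,r5: IF@1 ID@2 stall=0 (-) EX@3 MEM@4 WB@5
I1 mul r5 <- r5,r5: IF@2 ID@3 stall=0 (-) EX@4 MEM@5 WB@6
I2 add r5 <- r5,r5: IF@3 ID@4 stall=2 (RAW on I1.r5 (WB@6)) EX@7 MEM@8 WB@9
I3 mul r5 <- r4,r5: IF@4 ID@7 stall=2 (RAW on I2.r5 (WB@9)) EX@10 MEM@11 WB@12
I4 add r1 <- r1,r5: IF@7 ID@10 stall=2 (RAW on I3.r5 (WB@12)) EX@13 MEM@14 WB@15
I5 sub r2 <- r4,r5: IF@10 ID@13 stall=0 (-) EX@14 MEM@15 WB@16
I6 sub r5 <- r4,r4: IF@13 ID@14 stall=0 (-) EX@15 MEM@16 WB@17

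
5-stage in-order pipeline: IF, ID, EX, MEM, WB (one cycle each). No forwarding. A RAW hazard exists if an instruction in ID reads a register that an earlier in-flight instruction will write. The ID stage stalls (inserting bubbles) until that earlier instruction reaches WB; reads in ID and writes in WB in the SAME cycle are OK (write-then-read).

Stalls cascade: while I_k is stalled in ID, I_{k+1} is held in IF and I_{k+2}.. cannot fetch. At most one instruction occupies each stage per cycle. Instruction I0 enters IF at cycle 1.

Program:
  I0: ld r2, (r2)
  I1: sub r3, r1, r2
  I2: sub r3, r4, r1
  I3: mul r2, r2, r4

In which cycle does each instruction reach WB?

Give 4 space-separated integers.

I0 ld r2 <- r2: IF@1 ID@2 stall=0 (-) EX@3 MEM@4 WB@5
I1 sub r3 <- r1,r2: IF@2 ID@3 stall=2 (RAW on I0.r2 (WB@5)) EX@6 MEM@7 WB@8
I2 sub r3 <- r4,r1: IF@3 ID@6 stall=0 (-) EX@7 MEM@8 WB@9
I3 mul r2 <- r2,r4: IF@6 ID@7 stall=0 (-) EX@8 MEM@9 WB@10

Answer: 5 8 9 10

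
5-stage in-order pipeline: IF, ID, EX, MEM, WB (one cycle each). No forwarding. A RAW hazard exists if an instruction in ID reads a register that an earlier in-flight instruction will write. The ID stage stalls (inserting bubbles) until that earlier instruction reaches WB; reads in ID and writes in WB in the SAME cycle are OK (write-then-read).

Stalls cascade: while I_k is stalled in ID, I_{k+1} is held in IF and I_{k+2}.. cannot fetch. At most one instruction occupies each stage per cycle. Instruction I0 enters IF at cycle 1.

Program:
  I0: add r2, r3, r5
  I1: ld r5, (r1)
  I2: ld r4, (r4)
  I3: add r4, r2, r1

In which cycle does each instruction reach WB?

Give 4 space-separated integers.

Answer: 5 6 7 8

Derivation:
I0 add r2 <- r3,r5: IF@1 ID@2 stall=0 (-) EX@3 MEM@4 WB@5
I1 ld r5 <- r1: IF@2 ID@3 stall=0 (-) EX@4 MEM@5 WB@6
I2 ld r4 <- r4: IF@3 ID@4 stall=0 (-) EX@5 MEM@6 WB@7
I3 add r4 <- r2,r1: IF@4 ID@5 stall=0 (-) EX@6 MEM@7 WB@8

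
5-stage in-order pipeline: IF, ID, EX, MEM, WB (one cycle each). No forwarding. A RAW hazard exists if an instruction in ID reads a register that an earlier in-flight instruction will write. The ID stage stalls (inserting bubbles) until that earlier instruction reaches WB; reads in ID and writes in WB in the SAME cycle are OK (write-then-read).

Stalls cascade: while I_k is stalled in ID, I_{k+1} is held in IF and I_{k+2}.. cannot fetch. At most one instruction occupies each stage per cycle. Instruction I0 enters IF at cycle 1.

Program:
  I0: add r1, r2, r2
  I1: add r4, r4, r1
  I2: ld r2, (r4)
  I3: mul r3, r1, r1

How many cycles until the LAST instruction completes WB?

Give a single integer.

Answer: 12

Derivation:
I0 add r1 <- r2,r2: IF@1 ID@2 stall=0 (-) EX@3 MEM@4 WB@5
I1 add r4 <- r4,r1: IF@2 ID@3 stall=2 (RAW on I0.r1 (WB@5)) EX@6 MEM@7 WB@8
I2 ld r2 <- r4: IF@3 ID@6 stall=2 (RAW on I1.r4 (WB@8)) EX@9 MEM@10 WB@11
I3 mul r3 <- r1,r1: IF@6 ID@9 stall=0 (-) EX@10 MEM@11 WB@12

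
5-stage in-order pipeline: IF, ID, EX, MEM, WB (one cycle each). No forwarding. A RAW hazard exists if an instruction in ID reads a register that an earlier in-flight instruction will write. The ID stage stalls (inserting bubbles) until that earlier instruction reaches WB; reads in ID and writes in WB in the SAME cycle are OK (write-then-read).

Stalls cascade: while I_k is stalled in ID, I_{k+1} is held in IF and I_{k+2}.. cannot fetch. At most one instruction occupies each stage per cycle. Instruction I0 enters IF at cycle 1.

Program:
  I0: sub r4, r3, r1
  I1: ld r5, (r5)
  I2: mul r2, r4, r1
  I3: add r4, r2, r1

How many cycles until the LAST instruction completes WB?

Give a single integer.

I0 sub r4 <- r3,r1: IF@1 ID@2 stall=0 (-) EX@3 MEM@4 WB@5
I1 ld r5 <- r5: IF@2 ID@3 stall=0 (-) EX@4 MEM@5 WB@6
I2 mul r2 <- r4,r1: IF@3 ID@4 stall=1 (RAW on I0.r4 (WB@5)) EX@6 MEM@7 WB@8
I3 add r4 <- r2,r1: IF@4 ID@6 stall=2 (RAW on I2.r2 (WB@8)) EX@9 MEM@10 WB@11

Answer: 11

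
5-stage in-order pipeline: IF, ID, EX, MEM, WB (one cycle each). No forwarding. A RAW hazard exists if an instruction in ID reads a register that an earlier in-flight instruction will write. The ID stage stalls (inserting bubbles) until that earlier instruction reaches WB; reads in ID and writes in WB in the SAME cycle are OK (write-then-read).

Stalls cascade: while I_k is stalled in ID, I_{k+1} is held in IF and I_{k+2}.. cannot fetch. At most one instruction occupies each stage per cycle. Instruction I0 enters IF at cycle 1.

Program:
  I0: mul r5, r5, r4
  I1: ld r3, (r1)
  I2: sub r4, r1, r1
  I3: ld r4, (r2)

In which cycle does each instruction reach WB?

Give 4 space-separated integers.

Answer: 5 6 7 8

Derivation:
I0 mul r5 <- r5,r4: IF@1 ID@2 stall=0 (-) EX@3 MEM@4 WB@5
I1 ld r3 <- r1: IF@2 ID@3 stall=0 (-) EX@4 MEM@5 WB@6
I2 sub r4 <- r1,r1: IF@3 ID@4 stall=0 (-) EX@5 MEM@6 WB@7
I3 ld r4 <- r2: IF@4 ID@5 stall=0 (-) EX@6 MEM@7 WB@8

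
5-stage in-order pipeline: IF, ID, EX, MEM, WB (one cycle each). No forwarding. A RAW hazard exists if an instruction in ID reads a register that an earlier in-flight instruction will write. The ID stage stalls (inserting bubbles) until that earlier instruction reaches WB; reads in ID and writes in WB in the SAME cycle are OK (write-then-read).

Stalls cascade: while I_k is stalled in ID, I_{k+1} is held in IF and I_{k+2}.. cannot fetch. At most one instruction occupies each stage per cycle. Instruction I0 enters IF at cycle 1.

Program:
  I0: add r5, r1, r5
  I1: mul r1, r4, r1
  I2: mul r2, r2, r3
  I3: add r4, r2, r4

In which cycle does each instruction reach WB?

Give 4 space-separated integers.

Answer: 5 6 7 10

Derivation:
I0 add r5 <- r1,r5: IF@1 ID@2 stall=0 (-) EX@3 MEM@4 WB@5
I1 mul r1 <- r4,r1: IF@2 ID@3 stall=0 (-) EX@4 MEM@5 WB@6
I2 mul r2 <- r2,r3: IF@3 ID@4 stall=0 (-) EX@5 MEM@6 WB@7
I3 add r4 <- r2,r4: IF@4 ID@5 stall=2 (RAW on I2.r2 (WB@7)) EX@8 MEM@9 WB@10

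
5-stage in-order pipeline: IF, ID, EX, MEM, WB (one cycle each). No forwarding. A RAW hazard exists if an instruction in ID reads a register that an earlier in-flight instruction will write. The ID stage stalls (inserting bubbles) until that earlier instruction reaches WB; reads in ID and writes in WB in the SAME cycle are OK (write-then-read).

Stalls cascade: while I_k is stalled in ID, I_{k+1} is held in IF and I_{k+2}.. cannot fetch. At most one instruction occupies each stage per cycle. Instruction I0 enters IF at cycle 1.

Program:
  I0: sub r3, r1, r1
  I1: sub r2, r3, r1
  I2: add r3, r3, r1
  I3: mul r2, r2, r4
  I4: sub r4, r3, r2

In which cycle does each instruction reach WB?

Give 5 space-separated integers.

Answer: 5 8 9 11 14

Derivation:
I0 sub r3 <- r1,r1: IF@1 ID@2 stall=0 (-) EX@3 MEM@4 WB@5
I1 sub r2 <- r3,r1: IF@2 ID@3 stall=2 (RAW on I0.r3 (WB@5)) EX@6 MEM@7 WB@8
I2 add r3 <- r3,r1: IF@3 ID@6 stall=0 (-) EX@7 MEM@8 WB@9
I3 mul r2 <- r2,r4: IF@6 ID@7 stall=1 (RAW on I1.r2 (WB@8)) EX@9 MEM@10 WB@11
I4 sub r4 <- r3,r2: IF@7 ID@9 stall=2 (RAW on I3.r2 (WB@11)) EX@12 MEM@13 WB@14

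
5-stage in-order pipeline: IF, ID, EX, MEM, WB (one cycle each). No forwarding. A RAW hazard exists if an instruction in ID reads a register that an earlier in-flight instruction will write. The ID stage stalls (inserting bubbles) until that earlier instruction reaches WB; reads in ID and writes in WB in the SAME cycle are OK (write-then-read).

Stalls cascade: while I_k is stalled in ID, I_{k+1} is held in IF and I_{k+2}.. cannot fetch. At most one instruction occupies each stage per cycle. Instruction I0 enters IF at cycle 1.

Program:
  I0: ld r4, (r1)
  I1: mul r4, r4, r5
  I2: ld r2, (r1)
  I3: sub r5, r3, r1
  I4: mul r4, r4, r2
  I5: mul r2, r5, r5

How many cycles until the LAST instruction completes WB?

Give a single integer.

Answer: 13

Derivation:
I0 ld r4 <- r1: IF@1 ID@2 stall=0 (-) EX@3 MEM@4 WB@5
I1 mul r4 <- r4,r5: IF@2 ID@3 stall=2 (RAW on I0.r4 (WB@5)) EX@6 MEM@7 WB@8
I2 ld r2 <- r1: IF@3 ID@6 stall=0 (-) EX@7 MEM@8 WB@9
I3 sub r5 <- r3,r1: IF@6 ID@7 stall=0 (-) EX@8 MEM@9 WB@10
I4 mul r4 <- r4,r2: IF@7 ID@8 stall=1 (RAW on I2.r2 (WB@9)) EX@10 MEM@11 WB@12
I5 mul r2 <- r5,r5: IF@8 ID@10 stall=0 (-) EX@11 MEM@12 WB@13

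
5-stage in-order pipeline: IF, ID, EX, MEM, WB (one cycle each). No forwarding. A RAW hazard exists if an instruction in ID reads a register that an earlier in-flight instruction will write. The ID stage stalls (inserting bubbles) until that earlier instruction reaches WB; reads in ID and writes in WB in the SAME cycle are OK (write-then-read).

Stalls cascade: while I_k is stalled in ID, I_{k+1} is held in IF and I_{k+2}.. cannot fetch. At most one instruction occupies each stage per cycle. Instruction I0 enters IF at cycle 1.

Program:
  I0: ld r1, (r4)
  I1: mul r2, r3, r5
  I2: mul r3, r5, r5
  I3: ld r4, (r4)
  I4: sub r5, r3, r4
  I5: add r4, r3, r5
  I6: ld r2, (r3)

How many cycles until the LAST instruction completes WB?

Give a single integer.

I0 ld r1 <- r4: IF@1 ID@2 stall=0 (-) EX@3 MEM@4 WB@5
I1 mul r2 <- r3,r5: IF@2 ID@3 stall=0 (-) EX@4 MEM@5 WB@6
I2 mul r3 <- r5,r5: IF@3 ID@4 stall=0 (-) EX@5 MEM@6 WB@7
I3 ld r4 <- r4: IF@4 ID@5 stall=0 (-) EX@6 MEM@7 WB@8
I4 sub r5 <- r3,r4: IF@5 ID@6 stall=2 (RAW on I3.r4 (WB@8)) EX@9 MEM@10 WB@11
I5 add r4 <- r3,r5: IF@6 ID@9 stall=2 (RAW on I4.r5 (WB@11)) EX@12 MEM@13 WB@14
I6 ld r2 <- r3: IF@9 ID@12 stall=0 (-) EX@13 MEM@14 WB@15

Answer: 15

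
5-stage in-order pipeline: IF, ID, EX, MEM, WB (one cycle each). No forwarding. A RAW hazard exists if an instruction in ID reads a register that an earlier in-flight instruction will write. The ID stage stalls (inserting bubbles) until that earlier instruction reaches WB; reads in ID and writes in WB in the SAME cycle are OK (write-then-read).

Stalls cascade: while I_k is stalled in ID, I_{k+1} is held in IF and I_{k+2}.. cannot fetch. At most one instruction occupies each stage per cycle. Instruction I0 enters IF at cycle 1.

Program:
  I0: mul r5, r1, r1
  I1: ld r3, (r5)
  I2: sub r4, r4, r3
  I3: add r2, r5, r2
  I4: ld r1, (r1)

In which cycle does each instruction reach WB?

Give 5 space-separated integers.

Answer: 5 8 11 12 13

Derivation:
I0 mul r5 <- r1,r1: IF@1 ID@2 stall=0 (-) EX@3 MEM@4 WB@5
I1 ld r3 <- r5: IF@2 ID@3 stall=2 (RAW on I0.r5 (WB@5)) EX@6 MEM@7 WB@8
I2 sub r4 <- r4,r3: IF@3 ID@6 stall=2 (RAW on I1.r3 (WB@8)) EX@9 MEM@10 WB@11
I3 add r2 <- r5,r2: IF@6 ID@9 stall=0 (-) EX@10 MEM@11 WB@12
I4 ld r1 <- r1: IF@9 ID@10 stall=0 (-) EX@11 MEM@12 WB@13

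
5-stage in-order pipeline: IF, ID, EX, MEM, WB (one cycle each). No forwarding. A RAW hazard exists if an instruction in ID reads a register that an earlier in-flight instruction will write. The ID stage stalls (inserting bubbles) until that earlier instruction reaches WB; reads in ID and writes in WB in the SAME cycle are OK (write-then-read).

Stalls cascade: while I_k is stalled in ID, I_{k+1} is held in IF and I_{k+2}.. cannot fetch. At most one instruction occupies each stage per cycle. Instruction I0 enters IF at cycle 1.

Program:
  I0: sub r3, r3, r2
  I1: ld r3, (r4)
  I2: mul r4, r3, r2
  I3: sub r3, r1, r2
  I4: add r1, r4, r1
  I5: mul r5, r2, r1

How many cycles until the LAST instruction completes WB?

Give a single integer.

Answer: 15

Derivation:
I0 sub r3 <- r3,r2: IF@1 ID@2 stall=0 (-) EX@3 MEM@4 WB@5
I1 ld r3 <- r4: IF@2 ID@3 stall=0 (-) EX@4 MEM@5 WB@6
I2 mul r4 <- r3,r2: IF@3 ID@4 stall=2 (RAW on I1.r3 (WB@6)) EX@7 MEM@8 WB@9
I3 sub r3 <- r1,r2: IF@4 ID@7 stall=0 (-) EX@8 MEM@9 WB@10
I4 add r1 <- r4,r1: IF@7 ID@8 stall=1 (RAW on I2.r4 (WB@9)) EX@10 MEM@11 WB@12
I5 mul r5 <- r2,r1: IF@8 ID@10 stall=2 (RAW on I4.r1 (WB@12)) EX@13 MEM@14 WB@15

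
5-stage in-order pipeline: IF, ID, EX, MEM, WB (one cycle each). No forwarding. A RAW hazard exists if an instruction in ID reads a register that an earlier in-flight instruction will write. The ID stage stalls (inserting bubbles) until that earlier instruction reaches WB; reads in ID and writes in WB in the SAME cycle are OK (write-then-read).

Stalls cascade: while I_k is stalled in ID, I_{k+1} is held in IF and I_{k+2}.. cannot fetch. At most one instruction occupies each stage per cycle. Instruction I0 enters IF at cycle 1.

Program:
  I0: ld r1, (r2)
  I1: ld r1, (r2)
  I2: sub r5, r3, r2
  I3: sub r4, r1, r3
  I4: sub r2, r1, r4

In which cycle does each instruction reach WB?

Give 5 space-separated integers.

I0 ld r1 <- r2: IF@1 ID@2 stall=0 (-) EX@3 MEM@4 WB@5
I1 ld r1 <- r2: IF@2 ID@3 stall=0 (-) EX@4 MEM@5 WB@6
I2 sub r5 <- r3,r2: IF@3 ID@4 stall=0 (-) EX@5 MEM@6 WB@7
I3 sub r4 <- r1,r3: IF@4 ID@5 stall=1 (RAW on I1.r1 (WB@6)) EX@7 MEM@8 WB@9
I4 sub r2 <- r1,r4: IF@5 ID@7 stall=2 (RAW on I3.r4 (WB@9)) EX@10 MEM@11 WB@12

Answer: 5 6 7 9 12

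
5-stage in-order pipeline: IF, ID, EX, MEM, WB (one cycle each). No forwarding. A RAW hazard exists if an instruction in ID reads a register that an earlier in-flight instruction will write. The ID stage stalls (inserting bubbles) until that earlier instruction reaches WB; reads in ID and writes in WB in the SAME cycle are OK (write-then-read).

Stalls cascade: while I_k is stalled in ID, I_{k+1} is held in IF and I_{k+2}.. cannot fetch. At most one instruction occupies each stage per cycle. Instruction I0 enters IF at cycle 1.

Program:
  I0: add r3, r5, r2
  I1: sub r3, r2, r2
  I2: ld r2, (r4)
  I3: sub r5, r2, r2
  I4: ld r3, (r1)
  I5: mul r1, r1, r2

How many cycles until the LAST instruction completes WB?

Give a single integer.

Answer: 12

Derivation:
I0 add r3 <- r5,r2: IF@1 ID@2 stall=0 (-) EX@3 MEM@4 WB@5
I1 sub r3 <- r2,r2: IF@2 ID@3 stall=0 (-) EX@4 MEM@5 WB@6
I2 ld r2 <- r4: IF@3 ID@4 stall=0 (-) EX@5 MEM@6 WB@7
I3 sub r5 <- r2,r2: IF@4 ID@5 stall=2 (RAW on I2.r2 (WB@7)) EX@8 MEM@9 WB@10
I4 ld r3 <- r1: IF@5 ID@8 stall=0 (-) EX@9 MEM@10 WB@11
I5 mul r1 <- r1,r2: IF@8 ID@9 stall=0 (-) EX@10 MEM@11 WB@12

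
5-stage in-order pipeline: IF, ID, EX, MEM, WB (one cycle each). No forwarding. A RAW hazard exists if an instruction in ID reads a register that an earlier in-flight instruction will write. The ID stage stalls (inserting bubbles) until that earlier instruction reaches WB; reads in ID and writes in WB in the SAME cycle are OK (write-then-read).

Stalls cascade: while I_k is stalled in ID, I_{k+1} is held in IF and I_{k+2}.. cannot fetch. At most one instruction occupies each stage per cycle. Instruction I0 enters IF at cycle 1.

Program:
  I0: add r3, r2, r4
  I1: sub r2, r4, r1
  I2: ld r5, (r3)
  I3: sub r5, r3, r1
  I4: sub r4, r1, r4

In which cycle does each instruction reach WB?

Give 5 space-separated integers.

Answer: 5 6 8 9 10

Derivation:
I0 add r3 <- r2,r4: IF@1 ID@2 stall=0 (-) EX@3 MEM@4 WB@5
I1 sub r2 <- r4,r1: IF@2 ID@3 stall=0 (-) EX@4 MEM@5 WB@6
I2 ld r5 <- r3: IF@3 ID@4 stall=1 (RAW on I0.r3 (WB@5)) EX@6 MEM@7 WB@8
I3 sub r5 <- r3,r1: IF@4 ID@6 stall=0 (-) EX@7 MEM@8 WB@9
I4 sub r4 <- r1,r4: IF@6 ID@7 stall=0 (-) EX@8 MEM@9 WB@10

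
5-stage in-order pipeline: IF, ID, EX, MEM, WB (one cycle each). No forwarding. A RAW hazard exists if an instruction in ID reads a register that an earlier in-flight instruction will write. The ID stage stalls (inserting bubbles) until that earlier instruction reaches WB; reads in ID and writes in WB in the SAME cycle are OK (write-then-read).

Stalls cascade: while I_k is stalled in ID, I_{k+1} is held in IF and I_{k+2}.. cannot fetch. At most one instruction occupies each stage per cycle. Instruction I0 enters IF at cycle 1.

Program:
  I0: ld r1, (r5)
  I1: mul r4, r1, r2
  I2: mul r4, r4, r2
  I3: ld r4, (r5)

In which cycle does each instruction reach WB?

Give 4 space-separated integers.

Answer: 5 8 11 12

Derivation:
I0 ld r1 <- r5: IF@1 ID@2 stall=0 (-) EX@3 MEM@4 WB@5
I1 mul r4 <- r1,r2: IF@2 ID@3 stall=2 (RAW on I0.r1 (WB@5)) EX@6 MEM@7 WB@8
I2 mul r4 <- r4,r2: IF@3 ID@6 stall=2 (RAW on I1.r4 (WB@8)) EX@9 MEM@10 WB@11
I3 ld r4 <- r5: IF@6 ID@9 stall=0 (-) EX@10 MEM@11 WB@12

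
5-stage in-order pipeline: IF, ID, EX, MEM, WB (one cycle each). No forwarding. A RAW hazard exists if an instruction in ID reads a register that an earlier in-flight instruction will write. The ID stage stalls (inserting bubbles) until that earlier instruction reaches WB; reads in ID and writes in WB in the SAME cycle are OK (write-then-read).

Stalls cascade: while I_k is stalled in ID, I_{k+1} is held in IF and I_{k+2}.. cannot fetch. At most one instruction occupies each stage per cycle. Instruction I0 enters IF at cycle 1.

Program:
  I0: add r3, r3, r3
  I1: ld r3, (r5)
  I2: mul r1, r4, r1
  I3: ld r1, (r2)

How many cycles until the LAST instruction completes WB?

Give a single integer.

Answer: 8

Derivation:
I0 add r3 <- r3,r3: IF@1 ID@2 stall=0 (-) EX@3 MEM@4 WB@5
I1 ld r3 <- r5: IF@2 ID@3 stall=0 (-) EX@4 MEM@5 WB@6
I2 mul r1 <- r4,r1: IF@3 ID@4 stall=0 (-) EX@5 MEM@6 WB@7
I3 ld r1 <- r2: IF@4 ID@5 stall=0 (-) EX@6 MEM@7 WB@8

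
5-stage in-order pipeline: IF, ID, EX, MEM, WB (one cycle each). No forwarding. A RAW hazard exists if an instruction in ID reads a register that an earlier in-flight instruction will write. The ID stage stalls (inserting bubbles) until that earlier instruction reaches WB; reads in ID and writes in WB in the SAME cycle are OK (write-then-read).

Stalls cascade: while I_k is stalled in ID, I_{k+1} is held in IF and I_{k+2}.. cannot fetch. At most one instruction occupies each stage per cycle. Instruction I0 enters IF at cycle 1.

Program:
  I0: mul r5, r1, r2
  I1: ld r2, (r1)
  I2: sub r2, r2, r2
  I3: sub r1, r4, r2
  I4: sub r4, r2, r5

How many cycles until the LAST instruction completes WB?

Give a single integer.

Answer: 13

Derivation:
I0 mul r5 <- r1,r2: IF@1 ID@2 stall=0 (-) EX@3 MEM@4 WB@5
I1 ld r2 <- r1: IF@2 ID@3 stall=0 (-) EX@4 MEM@5 WB@6
I2 sub r2 <- r2,r2: IF@3 ID@4 stall=2 (RAW on I1.r2 (WB@6)) EX@7 MEM@8 WB@9
I3 sub r1 <- r4,r2: IF@4 ID@7 stall=2 (RAW on I2.r2 (WB@9)) EX@10 MEM@11 WB@12
I4 sub r4 <- r2,r5: IF@7 ID@10 stall=0 (-) EX@11 MEM@12 WB@13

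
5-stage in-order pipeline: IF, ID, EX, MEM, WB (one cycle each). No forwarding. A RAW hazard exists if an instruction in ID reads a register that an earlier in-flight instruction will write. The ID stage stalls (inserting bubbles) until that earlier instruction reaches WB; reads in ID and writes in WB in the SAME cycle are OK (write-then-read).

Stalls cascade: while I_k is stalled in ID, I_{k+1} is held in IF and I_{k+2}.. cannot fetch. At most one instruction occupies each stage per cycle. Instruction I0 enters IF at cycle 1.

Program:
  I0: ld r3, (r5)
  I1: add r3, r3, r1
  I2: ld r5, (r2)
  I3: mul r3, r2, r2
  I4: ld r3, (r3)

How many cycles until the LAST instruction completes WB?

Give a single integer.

Answer: 13

Derivation:
I0 ld r3 <- r5: IF@1 ID@2 stall=0 (-) EX@3 MEM@4 WB@5
I1 add r3 <- r3,r1: IF@2 ID@3 stall=2 (RAW on I0.r3 (WB@5)) EX@6 MEM@7 WB@8
I2 ld r5 <- r2: IF@3 ID@6 stall=0 (-) EX@7 MEM@8 WB@9
I3 mul r3 <- r2,r2: IF@6 ID@7 stall=0 (-) EX@8 MEM@9 WB@10
I4 ld r3 <- r3: IF@7 ID@8 stall=2 (RAW on I3.r3 (WB@10)) EX@11 MEM@12 WB@13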